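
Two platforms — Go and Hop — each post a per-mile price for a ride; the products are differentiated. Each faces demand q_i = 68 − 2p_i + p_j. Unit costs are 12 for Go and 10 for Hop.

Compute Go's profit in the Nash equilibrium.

Go's profit: π = (p_{Go} − 12)(68 − 2p_{Go} + p_{Hop}).
∂π/∂p_{Go} = 92 − 4p_{Go} + p_{Hop} = 0 ⇒ p_{Go} = 23 + 0.25p_{Hop}.
Similarly p_{Hop} = 22 + 0.25p_{Go}.
Substituting the second reaction function into the first: p_{Go} = 23 + 0.25(22 + 0.25p_{Go}), which gives 0.9375p_{Go} = 28.5 ⇒ p_{Go} = 30.4.
Then p_{Hop} = 22 + 0.25·30.4 = 29.6.
q_{Go} = 68 − 2·30.4 + 29.6 = 36.8.
Profit = (30.4 − 12)·36.8 = 677.12.

677.12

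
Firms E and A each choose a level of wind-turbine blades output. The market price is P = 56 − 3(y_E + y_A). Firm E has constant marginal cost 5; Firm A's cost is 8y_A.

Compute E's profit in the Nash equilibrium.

108

Firm E's profit: π = y_E(56 − 3(y_E + y_A)) − 5y_E.
∂π/∂y_E = 51 − 6y_E − 3y_A = 0, so y_E = 8.5 − 0.5y_A.
By the same steps for A: y_A = 8 − 0.5y_E.
Solving the two reaction functions simultaneously: (1 − (−0.5)(−0.5))y_E = 8.5 − 0.5·8, so 0.75y_E = 4.5 and y_E = 6.
Then y_A = 8 − 0.5·6 = 5.
Price P = 56 − 3·11 = 23.
E's profit: (23 − 5)·6 = 108.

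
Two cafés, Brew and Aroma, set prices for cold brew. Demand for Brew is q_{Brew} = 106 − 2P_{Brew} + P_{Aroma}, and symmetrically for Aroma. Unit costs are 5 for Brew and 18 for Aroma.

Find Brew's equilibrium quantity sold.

Brew's profit: π = (P_{Brew} − 5)(106 − 2P_{Brew} + P_{Aroma}).
∂π/∂P_{Brew} = 116 − 4P_{Brew} + P_{Aroma} = 0 ⇒ P_{Brew} = 29 + 0.25P_{Aroma}.
Similarly P_{Aroma} = 35.5 + 0.25P_{Brew}.
Plugging P_{Aroma} into Brew's best response: P_{Brew} = 29 + 0.25(35.5 + 0.25P_{Brew}) ⇒ 0.9375P_{Brew} = 37.875, so P_{Brew} = 40.4.
Then P_{Aroma} = 35.5 + 0.25·40.4 = 45.6.
q_{Brew} = 106 − 2·40.4 + 45.6 = 70.8.

70.8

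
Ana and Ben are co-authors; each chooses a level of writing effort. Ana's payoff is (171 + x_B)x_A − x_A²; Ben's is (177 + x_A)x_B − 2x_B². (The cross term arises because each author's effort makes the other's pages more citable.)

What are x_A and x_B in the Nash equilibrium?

Expanding Ana's payoff: 171x_A + x_Bx_A − x_A².
∂π/∂x_A = 171 + x_B − 2x_A = 0, so x_A = 85.5 + 0.5x_B.
Likewise for Ben: x_B = 44.25 + 0.25x_A.
Plugging x_B into Ana's best response: x_A = 85.5 + 0.5(44.25 + 0.25x_A) ⇒ 0.875x_A = 107.625, so x_A = 123.
Then x_B = 44.25 + 0.25·123 = 75.

123, 75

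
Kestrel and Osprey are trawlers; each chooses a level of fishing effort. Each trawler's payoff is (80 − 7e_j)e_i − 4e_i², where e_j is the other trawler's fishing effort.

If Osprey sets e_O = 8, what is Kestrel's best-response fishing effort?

Kestrel's payoff is (80 − 7e_O)e_K − 4e_K².
∂π/∂e_K = 80 − 7e_O − 8e_K = 0, so e_K = 10 − 0.875e_O.
At e_O = 8: e_K = 10 − 0.875·8 = 3.

3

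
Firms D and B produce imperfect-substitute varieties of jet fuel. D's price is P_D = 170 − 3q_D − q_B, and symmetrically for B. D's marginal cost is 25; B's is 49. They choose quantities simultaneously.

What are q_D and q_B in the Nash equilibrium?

Firm D's profit: π = q_D(170 − 3q_D − q_B) − 25q_D.
∂π/∂q_D = 145 − 6q_D − q_B = 0 ⇒ q_D = 145/6 − (1/6)q_B.
Similarly q_B = 121/6 − (1/6)q_D.
Plugging q_B into D's best response: q_D = 145/6 − (1/6)(121/6 − (1/6)q_D) ⇒ (35/36)q_D = 749/36, so q_D = 21.4.
Then q_B = 121/6 − (1/6)·21.4 = 16.6.

21.4, 16.6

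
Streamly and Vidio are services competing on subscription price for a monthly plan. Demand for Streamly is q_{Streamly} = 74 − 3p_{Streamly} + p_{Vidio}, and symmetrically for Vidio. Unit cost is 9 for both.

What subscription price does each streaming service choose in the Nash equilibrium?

20.2

Streamly's profit: π = (p_{Streamly} − 9)(74 − 3p_{Streamly} + p_{Vidio}).
∂π/∂p_{Streamly} = 101 − 6p_{Streamly} + p_{Vidio} = 0 ⇒ p_{Streamly} = 101/6 + (1/6)p_{Vidio}.
Setting p_{Streamly} = p_{Vidio} in the reaction function: p_{Streamly} = 101/6 + (1/6)p_{Streamly}, so p_{Streamly} = (101/6) / (5/6) = 20.2.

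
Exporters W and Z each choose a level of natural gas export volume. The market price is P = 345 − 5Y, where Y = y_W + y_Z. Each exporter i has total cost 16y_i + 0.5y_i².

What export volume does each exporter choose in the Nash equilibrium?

20.5625

Exporter W's profit: π = y_W(345 − 5(y_W + y_Z)) − 16y_W − 0.5y_W².
∂π/∂y_W = 329 − 11y_W − 5y_Z = 0, so y_W = 329/11 − (5/11)y_Z.
By symmetry y_Z = y_W; substituting into the reaction function, (16/11)y_W = 329/11 and y_W = 20.5625.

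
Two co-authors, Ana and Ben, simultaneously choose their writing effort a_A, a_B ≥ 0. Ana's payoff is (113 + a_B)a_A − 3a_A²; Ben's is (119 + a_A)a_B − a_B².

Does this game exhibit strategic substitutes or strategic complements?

Expanding Ana's payoff: 113a_A + a_Ba_A − 3a_A².
∂π/∂a_A = 113 + a_B − 6a_A = 0, so a_A = 113/6 + (1/6)a_B.
The best-response slope da_A/da_B = 1/6 > 0: the reaction function is upward-sloping, so the choices are strategic complements.

strategic complements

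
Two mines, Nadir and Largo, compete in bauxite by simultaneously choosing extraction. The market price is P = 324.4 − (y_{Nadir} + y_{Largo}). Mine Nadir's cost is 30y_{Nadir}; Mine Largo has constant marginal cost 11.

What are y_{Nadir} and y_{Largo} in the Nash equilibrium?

91.8, 110.8

Mine Nadir's profit: π = y_{Nadir}(324.4 − (y_{Nadir} + y_{Largo})) − 30y_{Nadir}.
∂π/∂y_{Nadir} = 294.4 − 2y_{Nadir} − y_{Largo} = 0, so y_{Nadir} = 147.2 − 0.5y_{Largo}.
By the same steps for Largo: y_{Largo} = 156.7 − 0.5y_{Nadir}.
Substituting the second reaction function into the first: y_{Nadir} = 147.2 − 0.5(156.7 − 0.5y_{Nadir}), which gives 0.75y_{Nadir} = 68.85 ⇒ y_{Nadir} = 91.8.
Then y_{Largo} = 156.7 − 0.5·91.8 = 110.8.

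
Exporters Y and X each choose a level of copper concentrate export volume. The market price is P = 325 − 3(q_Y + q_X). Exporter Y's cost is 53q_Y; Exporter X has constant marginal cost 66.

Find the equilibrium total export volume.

Exporter Y's profit: π = q_Y(325 − 3(q_Y + q_X)) − 53q_Y.
∂π/∂q_Y = 272 − 6q_Y − 3q_X = 0, so q_Y = 136/3 − 0.5q_X.
By the same steps for X: q_X = 259/6 − 0.5q_Y.
Plugging q_X into Y's best response: q_Y = 136/3 − 0.5(259/6 − 0.5q_Y) ⇒ 0.75q_Y = 23.75, so q_Y = 95/3.
Then q_X = 259/6 − 0.5·(95/3) = 82/3.
Total export volume: 95/3 + 82/3 = 59.

59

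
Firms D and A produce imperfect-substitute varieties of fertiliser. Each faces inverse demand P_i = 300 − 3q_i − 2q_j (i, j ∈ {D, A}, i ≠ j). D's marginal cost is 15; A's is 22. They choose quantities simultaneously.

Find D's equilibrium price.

Firm D's profit: π = q_D(300 − 3q_D − 2q_A) − 15q_D.
∂π/∂q_D = 285 − 6q_D − 2q_A = 0 ⇒ q_D = 47.5 − (1/3)q_A.
Similarly q_A = 139/3 − (1/3)q_D.
Plugging q_A into D's best response: q_D = 47.5 − (1/3)(139/3 − (1/3)q_D) ⇒ (8/9)q_D = 577/18, so q_D = 36.0625.
Then q_A = 139/3 − (1/3)·36.0625 = 34.3125.
P_D = 300 − 3·36.0625 − 2·34.3125 = 123.1875.

123.1875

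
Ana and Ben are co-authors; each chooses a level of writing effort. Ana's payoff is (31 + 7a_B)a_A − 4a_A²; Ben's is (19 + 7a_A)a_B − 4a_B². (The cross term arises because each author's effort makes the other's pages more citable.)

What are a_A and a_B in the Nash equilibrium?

Expanding Ana's payoff: 31a_A + 7a_Ba_A − 4a_A².
∂π/∂a_A = 31 + 7a_B − 8a_A = 0, so a_A = 3.875 + 0.875a_B.
Likewise for Ben: a_B = 2.375 + 0.875a_A.
Plugging a_B into Ana's best response: a_A = 3.875 + 0.875(2.375 + 0.875a_A) ⇒ (15/64)a_A = 381/64, so a_A = 25.4.
Then a_B = 2.375 + 0.875·25.4 = 24.6.

25.4, 24.6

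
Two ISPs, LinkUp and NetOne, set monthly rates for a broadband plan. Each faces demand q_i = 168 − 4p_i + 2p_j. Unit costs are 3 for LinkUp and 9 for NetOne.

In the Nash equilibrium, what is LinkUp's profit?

LinkUp's profit: π = (p_{LinkUp} − 3)(168 − 4p_{LinkUp} + 2p_{NetOne}).
∂π/∂p_{LinkUp} = 180 − 8p_{LinkUp} + 2p_{NetOne} = 0 ⇒ p_{LinkUp} = 22.5 + 0.25p_{NetOne}.
Similarly p_{NetOne} = 25.5 + 0.25p_{LinkUp}.
Substituting the second reaction function into the first: p_{LinkUp} = 22.5 + 0.25(25.5 + 0.25p_{LinkUp}), which gives 0.9375p_{LinkUp} = 28.875 ⇒ p_{LinkUp} = 30.8.
Then p_{NetOne} = 25.5 + 0.25·30.8 = 33.2.
q_{LinkUp} = 168 − 4·30.8 + 2·33.2 = 111.2.
Profit = (30.8 − 3)·111.2 = 3091.36.

3091.36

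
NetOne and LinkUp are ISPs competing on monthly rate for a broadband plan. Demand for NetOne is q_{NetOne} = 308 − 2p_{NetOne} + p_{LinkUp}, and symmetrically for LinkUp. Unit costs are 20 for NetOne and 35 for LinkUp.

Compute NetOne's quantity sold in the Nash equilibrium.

NetOne's profit: π = (p_{NetOne} − 20)(308 − 2p_{NetOne} + p_{LinkUp}).
∂π/∂p_{NetOne} = 348 − 4p_{NetOne} + p_{LinkUp} = 0 ⇒ p_{NetOne} = 87 + 0.25p_{LinkUp}.
Similarly p_{LinkUp} = 94.5 + 0.25p_{NetOne}.
Substituting the second reaction function into the first: p_{NetOne} = 87 + 0.25(94.5 + 0.25p_{NetOne}), which gives 0.9375p_{NetOne} = 110.625 ⇒ p_{NetOne} = 118.
Then p_{LinkUp} = 94.5 + 0.25·118 = 124.
q_{NetOne} = 308 − 2·118 + 124 = 196.

196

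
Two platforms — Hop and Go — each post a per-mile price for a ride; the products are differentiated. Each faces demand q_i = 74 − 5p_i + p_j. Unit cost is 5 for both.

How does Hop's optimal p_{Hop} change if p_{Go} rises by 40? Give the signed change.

4

Hop's profit: π = (p_{Hop} − 5)(74 − 5p_{Hop} + p_{Go}).
∂π/∂p_{Hop} = 99 − 10p_{Hop} + p_{Go} = 0 ⇒ p_{Hop} = 9.9 + 0.1p_{Go}.
The reaction-function slope is 0.1, so a 40-unit rise in p_{Go} moves p_{Hop} by 0.1 × 40 = 4. Hop's best response rises — the actions are strategic complements.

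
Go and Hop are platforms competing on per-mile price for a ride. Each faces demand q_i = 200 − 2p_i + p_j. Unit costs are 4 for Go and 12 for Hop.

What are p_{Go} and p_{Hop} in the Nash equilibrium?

Go's profit: π = (p_{Go} − 4)(200 − 2p_{Go} + p_{Hop}).
∂π/∂p_{Go} = 208 − 4p_{Go} + p_{Hop} = 0 ⇒ p_{Go} = 52 + 0.25p_{Hop}.
Similarly p_{Hop} = 56 + 0.25p_{Go}.
Solving the two reaction functions simultaneously: (1 − (0.25)(0.25))p_{Go} = 52 + 0.25·56, so 0.9375p_{Go} = 66 and p_{Go} = 70.4.
Then p_{Hop} = 56 + 0.25·70.4 = 73.6.

70.4, 73.6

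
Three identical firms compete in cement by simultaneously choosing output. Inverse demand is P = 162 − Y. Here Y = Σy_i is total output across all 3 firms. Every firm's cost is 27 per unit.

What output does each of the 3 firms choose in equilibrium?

33.75

A representative firm's profit is π_i = y_i(162 − Y) − 27y_i, with Y = y_i + Σ_{j≠i} y_j.
First-order condition: 135 − 2y_i − Σ_{j≠i} y_j = 0.
In a symmetric equilibrium every firm chooses the same y, so Σ_{j≠i} y_j = 2y. The condition becomes 135 − 4y = 0, giving y = 135/4 = 33.75.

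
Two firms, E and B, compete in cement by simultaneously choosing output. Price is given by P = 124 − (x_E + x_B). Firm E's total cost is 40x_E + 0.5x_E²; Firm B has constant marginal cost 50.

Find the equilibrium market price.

77.6

Firm E's profit: π = x_E(124 − (x_E + x_B)) − 40x_E − 0.5x_E².
∂π/∂x_E = 84 − 3x_E − x_B = 0, so x_E = 28 − (1/3)x_B.
For B: ∂π/∂x_B = 74 − 2x_B − x_E = 0 ⇒ x_B = 37 − 0.5x_E.
Solving the two reaction functions simultaneously: (1 − (−1/3)(−0.5))x_E = 28 − (1/3)·37, so (5/6)x_E = 47/3 and x_E = 18.8.
Then x_B = 37 − 0.5·18.8 = 27.6.
Equilibrium price: P = 124 − 46.4 = 77.6.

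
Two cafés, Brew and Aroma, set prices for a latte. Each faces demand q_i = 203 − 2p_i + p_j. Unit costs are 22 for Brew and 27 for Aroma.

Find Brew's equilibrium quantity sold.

122

Brew's profit: π = (p_{Brew} − 22)(203 − 2p_{Brew} + p_{Aroma}).
∂π/∂p_{Brew} = 247 − 4p_{Brew} + p_{Aroma} = 0 ⇒ p_{Brew} = 61.75 + 0.25p_{Aroma}.
Similarly p_{Aroma} = 64.25 + 0.25p_{Brew}.
Solving the two reaction functions simultaneously: (1 − (0.25)(0.25))p_{Brew} = 61.75 + 0.25·64.25, so 0.9375p_{Brew} = 77.8125 and p_{Brew} = 83.
Then p_{Aroma} = 64.25 + 0.25·83 = 85.
q_{Brew} = 203 − 2·83 + 85 = 122.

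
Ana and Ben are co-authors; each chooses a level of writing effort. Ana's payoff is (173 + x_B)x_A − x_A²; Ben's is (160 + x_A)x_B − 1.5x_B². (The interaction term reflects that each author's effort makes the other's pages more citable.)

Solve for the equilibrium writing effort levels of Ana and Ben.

Expanding Ana's payoff: 173x_A + x_Bx_A − x_A².
∂π/∂x_A = 173 + x_B − 2x_A = 0, so x_A = 86.5 + 0.5x_B.
Likewise for Ben: x_B = 160/3 + (1/3)x_A.
Substituting the second reaction function into the first: x_A = 86.5 + 0.5(160/3 + (1/3)x_A), which gives (5/6)x_A = 679/6 ⇒ x_A = 135.8.
Then x_B = 160/3 + (1/3)·135.8 = 98.6.

135.8, 98.6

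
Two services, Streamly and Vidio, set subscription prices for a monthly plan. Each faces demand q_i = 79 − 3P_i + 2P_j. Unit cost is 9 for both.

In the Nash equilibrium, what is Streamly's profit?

Streamly's profit: π = (P_{Streamly} − 9)(79 − 3P_{Streamly} + 2P_{Vidio}).
∂π/∂P_{Streamly} = 106 − 6P_{Streamly} + 2P_{Vidio} = 0 ⇒ P_{Streamly} = 53/3 + (1/3)P_{Vidio}.
The game is symmetric, so in equilibrium P_{Vidio} = P_{Streamly}: the reaction function gives (2/3)P_{Streamly} = 53/3, hence P_{Streamly} = 26.5.
q_{Streamly} = 79 − 3·26.5 + 2·26.5 = 52.5.
Profit = (26.5 − 9)·52.5 = 918.75.

918.75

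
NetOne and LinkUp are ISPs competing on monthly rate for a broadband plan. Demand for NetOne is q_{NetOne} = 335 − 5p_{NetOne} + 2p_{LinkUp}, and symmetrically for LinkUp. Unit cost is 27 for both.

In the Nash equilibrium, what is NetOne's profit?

5040.3125

NetOne's profit: π = (p_{NetOne} − 27)(335 − 5p_{NetOne} + 2p_{LinkUp}).
∂π/∂p_{NetOne} = 470 − 10p_{NetOne} + 2p_{LinkUp} = 0 ⇒ p_{NetOne} = 47 + 0.2p_{LinkUp}.
By symmetry p_{LinkUp} = p_{NetOne}; substituting into the reaction function, 0.8p_{NetOne} = 47 and p_{NetOne} = 58.75.
q_{NetOne} = 335 − 5·58.75 + 2·58.75 = 158.75.
Profit = (58.75 − 27)·158.75 = 5040.3125.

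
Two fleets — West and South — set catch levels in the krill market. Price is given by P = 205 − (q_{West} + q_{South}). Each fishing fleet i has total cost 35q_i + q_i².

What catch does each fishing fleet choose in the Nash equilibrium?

34

Fishing fleet West's profit: π = q_{West}(205 − (q_{West} + q_{South})) − 35q_{West} − q_{West}².
∂π/∂q_{West} = 170 − 4q_{West} − q_{South} = 0, so q_{West} = 42.5 − 0.25q_{South}.
The game is symmetric, so in equilibrium q_{South} = q_{West}: the reaction function gives 1.25q_{West} = 42.5, hence q_{West} = 34.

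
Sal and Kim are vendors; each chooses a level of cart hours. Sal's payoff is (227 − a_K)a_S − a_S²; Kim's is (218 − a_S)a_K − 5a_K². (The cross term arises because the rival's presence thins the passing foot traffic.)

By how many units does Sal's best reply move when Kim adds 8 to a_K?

Expanding Sal's payoff: 227a_S − a_Ka_S − a_S².
∂π/∂a_S = 227 − a_K − 2a_S = 0, so a_S = 113.5 − 0.5a_K.
The reaction-function slope is −0.5, so an 8-unit rise in a_K moves a_S by −0.5 × 8 = −4. Sal's best response falls — the actions are strategic substitutes.

-4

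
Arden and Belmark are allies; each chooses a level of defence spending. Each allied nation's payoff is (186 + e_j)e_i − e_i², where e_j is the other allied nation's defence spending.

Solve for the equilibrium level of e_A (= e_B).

186

Arden's payoff is (186 + e_B)e_A − e_A².
∂π/∂e_A = 186 + e_B − 2e_A = 0, so e_A = 93 + 0.5e_B.
By symmetry e_B = e_A; substituting into the reaction function, 0.5e_A = 93 and e_A = 186.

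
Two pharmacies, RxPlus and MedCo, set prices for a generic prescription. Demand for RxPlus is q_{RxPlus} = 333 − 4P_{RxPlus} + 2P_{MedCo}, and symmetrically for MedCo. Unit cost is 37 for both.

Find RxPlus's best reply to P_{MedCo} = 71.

RxPlus's profit: π = (P_{RxPlus} − 37)(333 − 4P_{RxPlus} + 2P_{MedCo}).
∂π/∂P_{RxPlus} = 481 − 8P_{RxPlus} + 2P_{MedCo} = 0 ⇒ P_{RxPlus} = 60.125 + 0.25P_{MedCo}.
At P_{MedCo} = 71: P_{RxPlus} = 60.125 + 0.25·71 = 77.875.

77.875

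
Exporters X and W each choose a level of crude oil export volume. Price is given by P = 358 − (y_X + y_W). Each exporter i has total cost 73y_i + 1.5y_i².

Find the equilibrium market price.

Exporter X's profit: π = y_X(358 − (y_X + y_W)) − 73y_X − 1.5y_X².
∂π/∂y_X = 285 − 5y_X − y_W = 0, so y_X = 57 − 0.2y_W.
Setting y_X = y_W in the reaction function: y_X = 57 − 0.2y_X, so y_X = 57 / 1.2 = 47.5.
Equilibrium price: P = 358 − 95 = 263.

263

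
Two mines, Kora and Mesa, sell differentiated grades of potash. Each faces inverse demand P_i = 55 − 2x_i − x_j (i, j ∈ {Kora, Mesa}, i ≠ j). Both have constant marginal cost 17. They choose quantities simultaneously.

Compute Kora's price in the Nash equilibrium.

32.2

Mine Kora's profit: π = x_{Kora}(55 − 2x_{Kora} − x_{Mesa}) − 17x_{Kora}.
∂π/∂x_{Kora} = 38 − 4x_{Kora} − x_{Mesa} = 0 ⇒ x_{Kora} = 9.5 − 0.25x_{Mesa}.
The game is symmetric, so in equilibrium x_{Mesa} = x_{Kora}: the reaction function gives 1.25x_{Kora} = 9.5, hence x_{Kora} = 7.6.
P_{Kora} = 55 − 2·7.6 − 7.6 = 32.2.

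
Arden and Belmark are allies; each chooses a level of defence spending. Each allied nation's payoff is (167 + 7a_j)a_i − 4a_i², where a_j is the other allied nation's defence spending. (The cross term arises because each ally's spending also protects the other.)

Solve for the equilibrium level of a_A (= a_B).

167

Arden's payoff is (167 + 7a_B)a_A − 4a_A².
∂π/∂a_A = 167 + 7a_B − 8a_A = 0, so a_A = 20.875 + 0.875a_B.
By symmetry a_B = a_A; substituting into the reaction function, 0.125a_A = 20.875 and a_A = 167.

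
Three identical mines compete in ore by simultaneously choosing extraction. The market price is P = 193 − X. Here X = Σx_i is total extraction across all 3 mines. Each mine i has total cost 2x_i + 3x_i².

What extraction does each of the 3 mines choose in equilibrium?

A representative mine's profit is π_i = x_i(193 − X) − 2x_i − 3x_i², with X = x_i + Σ_{j≠i} x_j.
First-order condition: 191 − 8x_i − Σ_{j≠i} x_j = 0.
Imposing symmetry (x_j = x for all j) turns Σ_{j≠i} x_j into 2x, so 191 = 10x and x = 19.1.

19.1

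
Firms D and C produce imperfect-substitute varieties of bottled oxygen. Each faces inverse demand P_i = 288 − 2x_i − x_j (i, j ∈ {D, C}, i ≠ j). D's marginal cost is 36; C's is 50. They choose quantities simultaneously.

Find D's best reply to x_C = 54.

Firm D's profit: π = x_D(288 − 2x_D − x_C) − 36x_D.
∂π/∂x_D = 252 − 4x_D − x_C = 0 ⇒ x_D = 63 − 0.25x_C.
At x_C = 54: x_D = 63 − 0.25·54 = 49.5.

49.5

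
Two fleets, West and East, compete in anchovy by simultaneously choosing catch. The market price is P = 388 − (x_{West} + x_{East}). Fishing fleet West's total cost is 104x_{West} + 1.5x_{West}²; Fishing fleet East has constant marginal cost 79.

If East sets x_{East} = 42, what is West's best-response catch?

48.4

Fishing fleet West's profit: π = x_{West}(388 − (x_{West} + x_{East})) − 104x_{West} − 1.5x_{West}².
∂π/∂x_{West} = 284 − 5x_{West} − x_{East} = 0, so x_{West} = 56.8 − 0.2x_{East}.
At x_{East} = 42: x_{West} = 56.8 − 0.2·42 = 48.4.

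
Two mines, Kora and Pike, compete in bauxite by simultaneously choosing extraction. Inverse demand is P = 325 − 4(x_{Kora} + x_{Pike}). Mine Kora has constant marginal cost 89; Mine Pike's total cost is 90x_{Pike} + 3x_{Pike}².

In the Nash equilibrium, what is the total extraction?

34.375

Mine Kora's profit: π = x_{Kora}(325 − 4(x_{Kora} + x_{Pike})) − 89x_{Kora}.
∂π/∂x_{Kora} = 236 − 8x_{Kora} − 4x_{Pike} = 0, so x_{Kora} = 29.5 − 0.5x_{Pike}.
For Pike: ∂π/∂x_{Pike} = 235 − 14x_{Pike} − 4x_{Kora} = 0 ⇒ x_{Pike} = 235/14 − (2/7)x_{Kora}.
Solving the two reaction functions simultaneously: (1 − (−0.5)(−2/7))x_{Kora} = 29.5 − 0.5·(235/14), so (6/7)x_{Kora} = 591/28 and x_{Kora} = 24.625.
Then x_{Pike} = 235/14 − (2/7)·24.625 = 9.75.
Total extraction: 24.625 + 9.75 = 34.375.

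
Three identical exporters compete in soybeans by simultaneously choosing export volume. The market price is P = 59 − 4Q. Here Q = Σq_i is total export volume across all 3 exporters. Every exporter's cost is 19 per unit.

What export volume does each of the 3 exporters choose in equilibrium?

A representative exporter's profit is π_i = q_i(59 − 4Q) − 19q_i, with Q = q_i + Σ_{j≠i} q_j.
First-order condition: 40 − 8q_i − 4Σ_{j≠i} q_j = 0.
With identical exporters, set every q_j = q: then 40 − 8q − 8q = 0, i.e. q = 40/16 = 2.5.

2.5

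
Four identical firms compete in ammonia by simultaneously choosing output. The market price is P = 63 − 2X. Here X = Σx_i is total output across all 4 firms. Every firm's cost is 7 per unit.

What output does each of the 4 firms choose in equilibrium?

A representative firm's profit is π_i = x_i(63 − 2X) − 7x_i, with X = x_i + Σ_{j≠i} x_j.
First-order condition: 56 − 4x_i − 2Σ_{j≠i} x_j = 0.
With identical firms, set every x_j = x: then 56 − 4x − 6x = 0, i.e. x = 56/10 = 5.6.

5.6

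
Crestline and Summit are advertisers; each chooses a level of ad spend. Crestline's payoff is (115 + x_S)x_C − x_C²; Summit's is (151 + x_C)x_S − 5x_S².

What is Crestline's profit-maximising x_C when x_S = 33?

Expanding Crestline's payoff: 115x_C + x_Sx_C − x_C².
∂π/∂x_C = 115 + x_S − 2x_C = 0, so x_C = 57.5 + 0.5x_S.
At x_S = 33: x_C = 57.5 + 0.5·33 = 74.

74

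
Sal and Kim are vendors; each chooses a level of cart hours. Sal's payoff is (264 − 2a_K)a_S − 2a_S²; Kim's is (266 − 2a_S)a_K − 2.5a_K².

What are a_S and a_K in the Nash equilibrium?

Expanding Sal's payoff: 264a_S − 2a_Ka_S − 2a_S².
∂π/∂a_S = 264 − 2a_K − 4a_S = 0, so a_S = 66 − 0.5a_K.
Likewise for Kim: a_K = 53.2 − 0.4a_S.
Solving the two reaction functions simultaneously: (1 − (−0.5)(−0.4))a_S = 66 − 0.5·53.2, so 0.8a_S = 39.4 and a_S = 49.25.
Then a_K = 53.2 − 0.4·49.25 = 33.5.

49.25, 33.5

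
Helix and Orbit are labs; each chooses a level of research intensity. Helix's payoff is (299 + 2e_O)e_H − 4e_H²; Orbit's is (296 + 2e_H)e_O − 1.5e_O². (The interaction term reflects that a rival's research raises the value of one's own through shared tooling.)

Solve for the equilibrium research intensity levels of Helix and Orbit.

74.45, 148.3

Expanding Helix's payoff: 299e_H + 2e_Oe_H − 4e_H².
∂π/∂e_H = 299 + 2e_O − 8e_H = 0, so e_H = 37.375 + 0.25e_O.
Likewise for Orbit: e_O = 296/3 + (2/3)e_H.
Plugging e_O into Helix's best response: e_H = 37.375 + 0.25(296/3 + (2/3)e_H) ⇒ (5/6)e_H = 1489/24, so e_H = 74.45.
Then e_O = 296/3 + (2/3)·74.45 = 148.3.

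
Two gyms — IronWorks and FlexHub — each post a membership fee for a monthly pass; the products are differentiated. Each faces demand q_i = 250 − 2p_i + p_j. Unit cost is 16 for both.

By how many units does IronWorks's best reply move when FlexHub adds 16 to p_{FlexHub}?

IronWorks's profit: π = (p_{IronWorks} − 16)(250 − 2p_{IronWorks} + p_{FlexHub}).
∂π/∂p_{IronWorks} = 282 − 4p_{IronWorks} + p_{FlexHub} = 0 ⇒ p_{IronWorks} = 70.5 + 0.25p_{FlexHub}.
The reaction-function slope is 0.25, so a 16-unit rise in p_{FlexHub} moves p_{IronWorks} by 0.25 × 16 = 4. IronWorks's best response rises — the actions are strategic complements.

4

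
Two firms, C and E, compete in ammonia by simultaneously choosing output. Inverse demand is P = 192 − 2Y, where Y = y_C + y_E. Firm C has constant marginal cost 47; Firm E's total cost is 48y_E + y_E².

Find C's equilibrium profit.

1693.62

Firm C's profit: π = y_C(192 − 2(y_C + y_E)) − 47y_C.
∂π/∂y_C = 145 − 4y_C − 2y_E = 0, so y_C = 36.25 − 0.5y_E.
For E: ∂π/∂y_E = 144 − 6y_E − 2y_C = 0 ⇒ y_E = 24 − (1/3)y_C.
Substituting the second reaction function into the first: y_C = 36.25 − 0.5(24 − (1/3)y_C), which gives (5/6)y_C = 24.25 ⇒ y_C = 29.1.
Then y_E = 24 − (1/3)·29.1 = 14.3.
Price P = 192 − 2·43.4 = 105.2.
C's profit: (105.2 − 47)·29.1 = 1693.62.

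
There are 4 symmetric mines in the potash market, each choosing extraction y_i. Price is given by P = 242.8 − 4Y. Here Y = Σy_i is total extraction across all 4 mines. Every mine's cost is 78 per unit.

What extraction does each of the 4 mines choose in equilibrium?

8.24

A representative mine's profit is π_i = y_i(242.8 − 4Y) − 78y_i, with Y = y_i + Σ_{j≠i} y_j.
First-order condition: 164.8 − 8y_i − 4Σ_{j≠i} y_j = 0.
With identical mines, set every y_j = y: then 164.8 − 8y − 12y = 0, i.e. y = 164.8/20 = 8.24.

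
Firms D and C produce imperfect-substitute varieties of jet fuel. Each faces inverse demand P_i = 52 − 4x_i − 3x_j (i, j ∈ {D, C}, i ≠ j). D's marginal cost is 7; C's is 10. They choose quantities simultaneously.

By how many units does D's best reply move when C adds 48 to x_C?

-18

Firm D's profit: π = x_D(52 − 4x_D − 3x_C) − 7x_D.
∂π/∂x_D = 45 − 8x_D − 3x_C = 0 ⇒ x_D = 5.625 − 0.375x_C.
The reaction-function slope is −0.375, so a 48-unit rise in x_C moves x_D by −0.375 × 48 = −18. D's best response falls — the actions are strategic substitutes.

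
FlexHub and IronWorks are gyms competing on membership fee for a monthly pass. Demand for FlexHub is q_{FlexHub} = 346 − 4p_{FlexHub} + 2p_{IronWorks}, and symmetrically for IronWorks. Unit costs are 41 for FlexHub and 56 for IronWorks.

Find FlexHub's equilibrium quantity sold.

FlexHub's profit: π = (p_{FlexHub} − 41)(346 − 4p_{FlexHub} + 2p_{IronWorks}).
∂π/∂p_{FlexHub} = 510 − 8p_{FlexHub} + 2p_{IronWorks} = 0 ⇒ p_{FlexHub} = 63.75 + 0.25p_{IronWorks}.
Similarly p_{IronWorks} = 71.25 + 0.25p_{FlexHub}.
Substituting the second reaction function into the first: p_{FlexHub} = 63.75 + 0.25(71.25 + 0.25p_{FlexHub}), which gives 0.9375p_{FlexHub} = 81.5625 ⇒ p_{FlexHub} = 87.
Then p_{IronWorks} = 71.25 + 0.25·87 = 93.
q_{FlexHub} = 346 − 4·87 + 2·93 = 184.

184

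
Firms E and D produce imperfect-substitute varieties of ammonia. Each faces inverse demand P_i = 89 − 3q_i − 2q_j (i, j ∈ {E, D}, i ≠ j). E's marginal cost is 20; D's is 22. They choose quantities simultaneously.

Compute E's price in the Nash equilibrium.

Firm E's profit: π = q_E(89 − 3q_E − 2q_D) − 20q_E.
∂π/∂q_E = 69 − 6q_E − 2q_D = 0 ⇒ q_E = 11.5 − (1/3)q_D.
Similarly q_D = 67/6 − (1/3)q_E.
Substituting the second reaction function into the first: q_E = 11.5 − (1/3)(67/6 − (1/3)q_E), which gives (8/9)q_E = 70/9 ⇒ q_E = 8.75.
Then q_D = 67/6 − (1/3)·8.75 = 8.25.
P_E = 89 − 3·8.75 − 2·8.25 = 46.25.

46.25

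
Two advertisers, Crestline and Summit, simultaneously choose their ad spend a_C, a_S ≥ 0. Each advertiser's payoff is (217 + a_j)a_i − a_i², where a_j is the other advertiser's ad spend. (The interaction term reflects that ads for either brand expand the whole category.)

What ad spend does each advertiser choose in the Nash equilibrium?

217

Crestline's payoff is (217 + a_S)a_C − a_C².
∂π/∂a_C = 217 + a_S − 2a_C = 0, so a_C = 108.5 + 0.5a_S.
The game is symmetric, so in equilibrium a_S = a_C: the reaction function gives 0.5a_C = 108.5, hence a_C = 217.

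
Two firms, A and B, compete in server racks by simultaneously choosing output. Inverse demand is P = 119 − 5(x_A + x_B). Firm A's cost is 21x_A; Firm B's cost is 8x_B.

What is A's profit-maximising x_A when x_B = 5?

7.3

Firm A's profit: π = x_A(119 − 5(x_A + x_B)) − 21x_A.
∂π/∂x_A = 98 − 10x_A − 5x_B = 0, so x_A = 9.8 − 0.5x_B.
At x_B = 5: x_A = 9.8 − 0.5·5 = 7.3.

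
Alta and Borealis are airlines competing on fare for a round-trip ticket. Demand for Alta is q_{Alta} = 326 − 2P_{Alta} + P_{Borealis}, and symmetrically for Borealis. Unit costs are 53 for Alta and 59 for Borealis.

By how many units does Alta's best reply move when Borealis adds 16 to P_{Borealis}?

Alta's profit: π = (P_{Alta} − 53)(326 − 2P_{Alta} + P_{Borealis}).
∂π/∂P_{Alta} = 432 − 4P_{Alta} + P_{Borealis} = 0 ⇒ P_{Alta} = 108 + 0.25P_{Borealis}.
The reaction-function slope is 0.25, so a 16-unit rise in P_{Borealis} moves P_{Alta} by 0.25 × 16 = 4. Alta's best response rises — the actions are strategic complements.

4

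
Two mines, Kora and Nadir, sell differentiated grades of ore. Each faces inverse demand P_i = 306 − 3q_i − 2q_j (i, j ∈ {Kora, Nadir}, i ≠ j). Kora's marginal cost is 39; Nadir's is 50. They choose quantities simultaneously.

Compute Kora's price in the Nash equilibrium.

Mine Kora's profit: π = q_{Kora}(306 − 3q_{Kora} − 2q_{Nadir}) − 39q_{Kora}.
∂π/∂q_{Kora} = 267 − 6q_{Kora} − 2q_{Nadir} = 0 ⇒ q_{Kora} = 44.5 − (1/3)q_{Nadir}.
Similarly q_{Nadir} = 128/3 − (1/3)q_{Kora}.
Plugging q_{Nadir} into Kora's best response: q_{Kora} = 44.5 − (1/3)(128/3 − (1/3)q_{Kora}) ⇒ (8/9)q_{Kora} = 545/18, so q_{Kora} = 34.0625.
Then q_{Nadir} = 128/3 − (1/3)·34.0625 = 31.3125.
P_{Kora} = 306 − 3·34.0625 − 2·31.3125 = 141.1875.

141.1875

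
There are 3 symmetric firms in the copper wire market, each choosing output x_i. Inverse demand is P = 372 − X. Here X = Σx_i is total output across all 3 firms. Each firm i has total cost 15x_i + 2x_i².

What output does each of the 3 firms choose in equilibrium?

A representative firm's profit is π_i = x_i(372 − X) − 15x_i − 2x_i², with X = x_i + Σ_{j≠i} x_j.
First-order condition: 357 − 6x_i − Σ_{j≠i} x_j = 0.
In a symmetric equilibrium every firm chooses the same x, so Σ_{j≠i} x_j = 2x. The condition becomes 357 − 8x = 0, giving x = 357/8 = 44.625.

44.625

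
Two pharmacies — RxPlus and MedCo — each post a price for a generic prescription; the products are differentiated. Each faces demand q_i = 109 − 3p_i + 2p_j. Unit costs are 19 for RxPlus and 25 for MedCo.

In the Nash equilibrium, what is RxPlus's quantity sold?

RxPlus's profit: π = (p_{RxPlus} − 19)(109 − 3p_{RxPlus} + 2p_{MedCo}).
∂π/∂p_{RxPlus} = 166 − 6p_{RxPlus} + 2p_{MedCo} = 0 ⇒ p_{RxPlus} = 83/3 + (1/3)p_{MedCo}.
Similarly p_{MedCo} = 92/3 + (1/3)p_{RxPlus}.
Plugging p_{MedCo} into RxPlus's best response: p_{RxPlus} = 83/3 + (1/3)(92/3 + (1/3)p_{RxPlus}) ⇒ (8/9)p_{RxPlus} = 341/9, so p_{RxPlus} = 42.625.
Then p_{MedCo} = 92/3 + (1/3)·42.625 = 44.875.
q_{RxPlus} = 109 − 3·42.625 + 2·44.875 = 70.875.

70.875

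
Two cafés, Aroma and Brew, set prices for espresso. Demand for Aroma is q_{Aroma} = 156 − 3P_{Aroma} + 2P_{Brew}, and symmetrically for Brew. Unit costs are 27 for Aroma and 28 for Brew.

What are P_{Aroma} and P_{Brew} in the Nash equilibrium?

59.4375, 59.8125

Aroma's profit: π = (P_{Aroma} − 27)(156 − 3P_{Aroma} + 2P_{Brew}).
∂π/∂P_{Aroma} = 237 − 6P_{Aroma} + 2P_{Brew} = 0 ⇒ P_{Aroma} = 39.5 + (1/3)P_{Brew}.
Similarly P_{Brew} = 40 + (1/3)P_{Aroma}.
Solving the two reaction functions simultaneously: (1 − (1/3)(1/3))P_{Aroma} = 39.5 + (1/3)·40, so (8/9)P_{Aroma} = 317/6 and P_{Aroma} = 59.4375.
Then P_{Brew} = 40 + (1/3)·59.4375 = 59.8125.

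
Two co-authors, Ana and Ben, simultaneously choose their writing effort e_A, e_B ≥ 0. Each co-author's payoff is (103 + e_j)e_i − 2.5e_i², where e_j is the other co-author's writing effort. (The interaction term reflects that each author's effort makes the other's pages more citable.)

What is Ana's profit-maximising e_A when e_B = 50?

Ana's payoff is (103 + e_B)e_A − 2.5e_A².
∂π/∂e_A = 103 + e_B − 5e_A = 0, so e_A = 20.6 + 0.2e_B.
At e_B = 50: e_A = 20.6 + 0.2·50 = 30.6.

30.6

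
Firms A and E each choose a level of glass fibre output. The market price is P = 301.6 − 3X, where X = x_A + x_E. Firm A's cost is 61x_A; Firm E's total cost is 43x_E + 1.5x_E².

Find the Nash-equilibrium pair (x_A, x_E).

30.88, 18.44

Firm A's profit: π = x_A(301.6 − 3(x_A + x_E)) − 61x_A.
∂π/∂x_A = 240.6 − 6x_A − 3x_E = 0, so x_A = 40.1 − 0.5x_E.
For E: ∂π/∂x_E = 258.6 − 9x_E − 3x_A = 0 ⇒ x_E = 431/15 − (1/3)x_A.
Substituting the second reaction function into the first: x_A = 40.1 − 0.5(431/15 − (1/3)x_A), which gives (5/6)x_A = 386/15 ⇒ x_A = 30.88.
Then x_E = 431/15 − (1/3)·30.88 = 18.44.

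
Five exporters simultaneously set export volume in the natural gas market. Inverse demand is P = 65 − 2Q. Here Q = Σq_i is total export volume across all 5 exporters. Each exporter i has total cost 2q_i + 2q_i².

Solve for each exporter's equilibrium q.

A representative exporter's profit is π_i = q_i(65 − 2Q) − 2q_i − 2q_i², with Q = q_i + Σ_{j≠i} q_j.
First-order condition: 63 − 8q_i − 2Σ_{j≠i} q_j = 0.
In a symmetric equilibrium every exporter chooses the same q, so Σ_{j≠i} q_j = 4q. The condition becomes 63 − 16q = 0, giving q = 63/16 = 3.9375.

3.9375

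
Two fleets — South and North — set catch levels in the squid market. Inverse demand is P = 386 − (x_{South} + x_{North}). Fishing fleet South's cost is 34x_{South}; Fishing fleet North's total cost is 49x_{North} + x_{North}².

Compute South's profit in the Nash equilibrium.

23409

Fishing fleet South's profit: π = x_{South}(386 − (x_{South} + x_{North})) − 34x_{South}.
∂π/∂x_{South} = 352 − 2x_{South} − x_{North} = 0, so x_{South} = 176 − 0.5x_{North}.
For North: ∂π/∂x_{North} = 337 − 4x_{North} − x_{South} = 0 ⇒ x_{North} = 84.25 − 0.25x_{South}.
Plugging x_{North} into South's best response: x_{South} = 176 − 0.5(84.25 − 0.25x_{South}) ⇒ 0.875x_{South} = 133.875, so x_{South} = 153.
Then x_{North} = 84.25 − 0.25·153 = 46.
Price P = 386 − 199 = 187.
South's profit: (187 − 34)·153 = 23409.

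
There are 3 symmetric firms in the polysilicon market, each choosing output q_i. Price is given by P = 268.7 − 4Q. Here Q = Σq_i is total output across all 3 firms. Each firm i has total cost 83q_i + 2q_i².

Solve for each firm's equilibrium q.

9.285

A representative firm's profit is π_i = q_i(268.7 − 4Q) − 83q_i − 2q_i², with Q = q_i + Σ_{j≠i} q_j.
First-order condition: 185.7 − 12q_i − 4Σ_{j≠i} q_j = 0.
Imposing symmetry (q_j = q for all j) turns Σ_{j≠i} q_j into 2q, so 185.7 = 20q and q = 9.285.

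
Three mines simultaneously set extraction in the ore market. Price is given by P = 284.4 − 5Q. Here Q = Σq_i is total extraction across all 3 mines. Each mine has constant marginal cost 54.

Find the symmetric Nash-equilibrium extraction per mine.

A representative mine's profit is π_i = q_i(284.4 − 5Q) − 54q_i, with Q = q_i + Σ_{j≠i} q_j.
First-order condition: 230.4 − 10q_i − 5Σ_{j≠i} q_j = 0.
With identical mines, set every q_j = q: then 230.4 − 10q − 10q = 0, i.e. q = 230.4/20 = 11.52.

11.52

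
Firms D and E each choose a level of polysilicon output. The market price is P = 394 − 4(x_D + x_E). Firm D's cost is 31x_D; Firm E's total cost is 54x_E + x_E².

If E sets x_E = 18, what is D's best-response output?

36.375

Firm D's profit: π = x_D(394 − 4(x_D + x_E)) − 31x_D.
∂π/∂x_D = 363 − 8x_D − 4x_E = 0, so x_D = 45.375 − 0.5x_E.
At x_E = 18: x_D = 45.375 − 0.5·18 = 36.375.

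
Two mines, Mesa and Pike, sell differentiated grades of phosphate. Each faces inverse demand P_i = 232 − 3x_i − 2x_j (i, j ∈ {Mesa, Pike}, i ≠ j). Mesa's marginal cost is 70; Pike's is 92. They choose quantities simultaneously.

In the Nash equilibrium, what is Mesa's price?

Mine Mesa's profit: π = x_{Mesa}(232 − 3x_{Mesa} − 2x_{Pike}) − 70x_{Mesa}.
∂π/∂x_{Mesa} = 162 − 6x_{Mesa} − 2x_{Pike} = 0 ⇒ x_{Mesa} = 27 − (1/3)x_{Pike}.
Similarly x_{Pike} = 70/3 − (1/3)x_{Mesa}.
Solving the two reaction functions simultaneously: (1 − (−1/3)(−1/3))x_{Mesa} = 27 − (1/3)·(70/3), so (8/9)x_{Mesa} = 173/9 and x_{Mesa} = 21.625.
Then x_{Pike} = 70/3 − (1/3)·21.625 = 16.125.
P_{Mesa} = 232 − 3·21.625 − 2·16.125 = 134.875.

134.875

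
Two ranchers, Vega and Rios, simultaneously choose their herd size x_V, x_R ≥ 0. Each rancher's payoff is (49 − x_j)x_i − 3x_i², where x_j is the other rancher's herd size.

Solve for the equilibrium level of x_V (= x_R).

Vega's payoff is (49 − x_R)x_V − 3x_V².
∂π/∂x_V = 49 − x_R − 6x_V = 0, so x_V = 49/6 − (1/6)x_R.
Setting x_V = x_R in the reaction function: x_V = 49/6 − (1/6)x_V, so x_V = (49/6) / (7/6) = 7.

7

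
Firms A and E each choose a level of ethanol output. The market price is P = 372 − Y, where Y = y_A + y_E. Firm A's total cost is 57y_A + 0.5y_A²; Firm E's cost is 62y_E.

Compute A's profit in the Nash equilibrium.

Firm A's profit: π = y_A(372 − (y_A + y_E)) − 57y_A − 0.5y_A².
∂π/∂y_A = 315 − 3y_A − y_E = 0, so y_A = 105 − (1/3)y_E.
For E: ∂π/∂y_E = 310 − 2y_E − y_A = 0 ⇒ y_E = 155 − 0.5y_A.
Solving the two reaction functions simultaneously: (1 − (−1/3)(−0.5))y_A = 105 − (1/3)·155, so (5/6)y_A = 160/3 and y_A = 64.
Then y_E = 155 − 0.5·64 = 123.
Price P = 372 − 187 = 185.
A's profit: (185 − 57)·64 − 0.5(64)² = 6144.

6144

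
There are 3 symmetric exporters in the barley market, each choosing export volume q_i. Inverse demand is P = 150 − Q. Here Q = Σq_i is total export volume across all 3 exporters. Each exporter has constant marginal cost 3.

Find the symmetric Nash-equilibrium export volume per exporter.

36.75

A representative exporter's profit is π_i = q_i(150 − Q) − 3q_i, with Q = q_i + Σ_{j≠i} q_j.
First-order condition: 147 − 2q_i − Σ_{j≠i} q_j = 0.
In a symmetric equilibrium every exporter chooses the same q, so Σ_{j≠i} q_j = 2q. The condition becomes 147 − 4q = 0, giving q = 147/4 = 36.75.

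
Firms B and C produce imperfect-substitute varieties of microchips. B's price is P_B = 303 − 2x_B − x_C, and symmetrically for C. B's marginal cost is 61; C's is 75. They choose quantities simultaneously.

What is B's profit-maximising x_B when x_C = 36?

51.5

Firm B's profit: π = x_B(303 − 2x_B − x_C) − 61x_B.
∂π/∂x_B = 242 − 4x_B − x_C = 0 ⇒ x_B = 60.5 − 0.25x_C.
At x_C = 36: x_B = 60.5 − 0.25·36 = 51.5.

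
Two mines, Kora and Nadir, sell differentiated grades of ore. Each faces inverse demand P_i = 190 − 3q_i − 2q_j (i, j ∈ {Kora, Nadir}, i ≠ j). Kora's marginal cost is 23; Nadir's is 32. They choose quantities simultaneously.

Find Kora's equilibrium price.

Mine Kora's profit: π = q_{Kora}(190 − 3q_{Kora} − 2q_{Nadir}) − 23q_{Kora}.
∂π/∂q_{Kora} = 167 − 6q_{Kora} − 2q_{Nadir} = 0 ⇒ q_{Kora} = 167/6 − (1/3)q_{Nadir}.
Similarly q_{Nadir} = 79/3 − (1/3)q_{Kora}.
Solving the two reaction functions simultaneously: (1 − (−1/3)(−1/3))q_{Kora} = 167/6 − (1/3)·(79/3), so (8/9)q_{Kora} = 343/18 and q_{Kora} = 21.4375.
Then q_{Nadir} = 79/3 − (1/3)·21.4375 = 19.1875.
P_{Kora} = 190 − 3·21.4375 − 2·19.1875 = 87.3125.

87.3125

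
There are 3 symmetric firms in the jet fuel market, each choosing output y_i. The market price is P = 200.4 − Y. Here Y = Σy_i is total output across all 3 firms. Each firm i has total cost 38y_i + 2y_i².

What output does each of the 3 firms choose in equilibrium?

20.3

A representative firm's profit is π_i = y_i(200.4 − Y) − 38y_i − 2y_i², with Y = y_i + Σ_{j≠i} y_j.
First-order condition: 162.4 − 6y_i − Σ_{j≠i} y_j = 0.
In a symmetric equilibrium every firm chooses the same y, so Σ_{j≠i} y_j = 2y. The condition becomes 162.4 − 8y = 0, giving y = 162.4/8 = 20.3.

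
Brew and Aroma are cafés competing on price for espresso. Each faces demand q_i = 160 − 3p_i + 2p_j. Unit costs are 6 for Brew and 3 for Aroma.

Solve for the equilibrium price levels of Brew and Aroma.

43.9375, 42.8125

Brew's profit: π = (p_{Brew} − 6)(160 − 3p_{Brew} + 2p_{Aroma}).
∂π/∂p_{Brew} = 178 − 6p_{Brew} + 2p_{Aroma} = 0 ⇒ p_{Brew} = 89/3 + (1/3)p_{Aroma}.
Similarly p_{Aroma} = 169/6 + (1/3)p_{Brew}.
Substituting the second reaction function into the first: p_{Brew} = 89/3 + (1/3)(169/6 + (1/3)p_{Brew}), which gives (8/9)p_{Brew} = 703/18 ⇒ p_{Brew} = 43.9375.
Then p_{Aroma} = 169/6 + (1/3)·43.9375 = 42.8125.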